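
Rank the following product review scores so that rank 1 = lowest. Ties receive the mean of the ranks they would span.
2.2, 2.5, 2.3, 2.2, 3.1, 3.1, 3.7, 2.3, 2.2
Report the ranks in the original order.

2, 6, 4.5, 2, 7.5, 7.5, 9, 4.5, 2

Sorted (ascending): 2.2, 2.2, 2.2, 2.3, 2.3, 2.5, 3.1, 3.1, 3.7
The 3 values of 2.2 occupy positions 1–3 → average rank 2.
The 2 values of 2.3 occupy positions 4–5 → average rank (4+5)/2 = 4.5.
The 2 values of 3.1 occupy positions 7–8 → average rank (7+8)/2 = 7.5.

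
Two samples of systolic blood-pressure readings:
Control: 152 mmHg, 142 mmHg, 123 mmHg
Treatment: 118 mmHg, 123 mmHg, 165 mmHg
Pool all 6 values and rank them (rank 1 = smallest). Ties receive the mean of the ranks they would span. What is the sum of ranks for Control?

11.5

Sorted (ascending): 118, 123, 123, 142, 152, 165
The 2 values of 123 occupy positions 2–3 → average rank (2+3)/2 = 2.5.
Control values → pooled ranks: 152→5, 142→4, 123→2.5
Rank sum = 5 + 4 + 2.5 = 11.5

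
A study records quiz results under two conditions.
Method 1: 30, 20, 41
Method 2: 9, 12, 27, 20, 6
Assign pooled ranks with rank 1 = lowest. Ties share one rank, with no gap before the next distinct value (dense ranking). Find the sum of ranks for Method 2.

15

Sorted (ascending): 6, 9, 12, 20, 20, 27, 30, 41
The 2 values of 20 share dense rank 4.
Remaining distinct values take the next consecutive integers.
Method 2 values → pooled ranks: 9→2, 12→3, 27→5, 20→4, 6→1
Rank sum = 2 + 3 + 5 + 4 + 1 = 15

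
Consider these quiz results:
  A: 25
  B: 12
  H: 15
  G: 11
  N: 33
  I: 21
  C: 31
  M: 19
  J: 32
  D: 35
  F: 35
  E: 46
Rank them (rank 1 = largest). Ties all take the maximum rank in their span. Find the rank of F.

Sorted (descending): 46, 35, 35, 33, 32, 31, 25, 21, 19, 15, 12, 11
The 2 values of 35 occupy positions 2–3 → each gets rank 3.
F has value 35 → rank 3.

3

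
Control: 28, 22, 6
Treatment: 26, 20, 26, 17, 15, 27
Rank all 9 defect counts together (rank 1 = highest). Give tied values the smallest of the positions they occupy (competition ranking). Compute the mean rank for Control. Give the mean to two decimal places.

5.00

Sorted (descending): 28, 27, 26, 26, 22, 20, 17, 15, 6
The 2 values of 26 occupy positions 3–4 → each gets rank 3.
Control values → pooled ranks: 28→1, 22→5, 6→9
Mean rank = (1 + 5 + 9) / 3 = 5.00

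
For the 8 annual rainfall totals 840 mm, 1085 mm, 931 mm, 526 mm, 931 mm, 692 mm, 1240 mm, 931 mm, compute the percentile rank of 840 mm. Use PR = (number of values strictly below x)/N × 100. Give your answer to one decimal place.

25.0

N = 8.
Strictly below 840: 2. Equal to 840: 1.
PR = 2/8 × 100 = 25.0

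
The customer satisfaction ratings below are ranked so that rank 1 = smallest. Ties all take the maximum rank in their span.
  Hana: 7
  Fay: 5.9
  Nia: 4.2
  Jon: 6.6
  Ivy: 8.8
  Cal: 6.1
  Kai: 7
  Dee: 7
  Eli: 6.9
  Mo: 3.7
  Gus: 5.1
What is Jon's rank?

6

Sorted (ascending): 3.7, 4.2, 5.1, 5.9, 6.1, 6.6, 6.9, 7, 7, 7, 8.8
The 3 values of 7 occupy positions 8–10 → each gets rank 10.
Jon has value 6.6 → rank 6.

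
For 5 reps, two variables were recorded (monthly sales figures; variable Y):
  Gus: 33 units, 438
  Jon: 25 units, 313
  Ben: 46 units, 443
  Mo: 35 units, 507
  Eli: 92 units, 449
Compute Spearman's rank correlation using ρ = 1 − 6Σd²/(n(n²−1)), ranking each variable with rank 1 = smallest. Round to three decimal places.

Ranks of variable 1: 2, 1, 4, 3, 5
Ranks of variable 2: 2, 1, 3, 5, 4
d = r₁ − r₂: 0, 0, 1, -2, 1
d²: 0, 0, 1, 4, 1; Σd² = 6
ρ = 1 − 6·6/(5·24) = 1 − 36/120 = 0.700

0.700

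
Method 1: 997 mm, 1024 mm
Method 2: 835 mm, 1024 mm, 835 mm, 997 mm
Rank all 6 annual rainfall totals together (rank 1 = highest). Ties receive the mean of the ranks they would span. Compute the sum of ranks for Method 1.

5

Sorted (descending): 1024, 1024, 997, 997, 835, 835
The 2 values of 1024 occupy positions 1–2 → average rank (1+2)/2 = 1.5.
The 2 values of 997 occupy positions 3–4 → average rank (3+4)/2 = 3.5.
The 2 values of 835 occupy positions 5–6 → average rank (5+6)/2 = 5.5.
Method 1 values → pooled ranks: 997→3.5, 1024→1.5
Rank sum = 3.5 + 1.5 = 5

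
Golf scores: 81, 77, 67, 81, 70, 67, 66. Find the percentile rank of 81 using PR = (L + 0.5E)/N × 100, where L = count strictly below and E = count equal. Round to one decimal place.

N = 7.
Strictly below 81: 5. Equal to 81: 2.
PR = (5 + 0.5·2)/7 × 100 = 85.7

85.7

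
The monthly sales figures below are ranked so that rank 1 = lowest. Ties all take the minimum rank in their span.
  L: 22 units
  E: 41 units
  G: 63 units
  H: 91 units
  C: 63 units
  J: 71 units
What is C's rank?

Sorted (ascending): 22, 41, 63, 63, 71, 91
The 2 values of 63 occupy positions 3–4 → each gets rank 3.
C has value 63 units → rank 3.

3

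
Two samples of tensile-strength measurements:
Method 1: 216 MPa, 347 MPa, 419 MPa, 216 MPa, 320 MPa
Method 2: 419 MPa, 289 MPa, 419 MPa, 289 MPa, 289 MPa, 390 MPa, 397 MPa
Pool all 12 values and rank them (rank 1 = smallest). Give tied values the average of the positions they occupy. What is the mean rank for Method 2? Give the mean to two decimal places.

7.29

Sorted (ascending): 216, 216, 289, 289, 289, 320, 347, 390, 397, 419, 419, 419
The 2 values of 216 occupy positions 1–2 → average rank (1+2)/2 = 1.5.
The 3 values of 289 occupy positions 3–5 → average rank 4.
The 3 values of 419 occupy positions 10–12 → average rank 11.
Method 2 values → pooled ranks: 419→11, 289→4, 419→11, 289→4, 289→4, 390→8, 397→9
Mean rank = (11 + 4 + 11 + 4 + 4 + 8 + 9) / 7 = 7.29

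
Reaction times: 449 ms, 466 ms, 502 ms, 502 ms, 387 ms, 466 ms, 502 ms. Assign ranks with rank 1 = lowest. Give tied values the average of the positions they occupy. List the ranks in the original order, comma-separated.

Sorted (ascending): 387, 449, 466, 466, 502, 502, 502
The 2 values of 466 occupy positions 3–4 → average rank (3+4)/2 = 3.5.
The 3 values of 502 occupy positions 5–7 → average rank 6.

2, 3.5, 6, 6, 1, 3.5, 6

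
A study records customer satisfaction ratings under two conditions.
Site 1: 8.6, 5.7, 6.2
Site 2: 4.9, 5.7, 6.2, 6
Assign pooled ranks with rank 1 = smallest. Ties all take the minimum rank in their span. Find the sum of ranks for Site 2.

12

Sorted (ascending): 4.9, 5.7, 5.7, 6, 6.2, 6.2, 8.6
The 2 values of 5.7 occupy positions 2–3 → each gets rank 2.
The 2 values of 6.2 occupy positions 5–6 → each gets rank 5.
Site 2 values → pooled ranks: 4.9→1, 5.7→2, 6.2→5, 6→4
Rank sum = 1 + 2 + 5 + 4 = 12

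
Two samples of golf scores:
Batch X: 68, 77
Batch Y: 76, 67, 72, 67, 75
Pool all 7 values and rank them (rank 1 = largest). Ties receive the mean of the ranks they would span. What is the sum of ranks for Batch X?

6

Sorted (descending): 77, 76, 75, 72, 68, 67, 67
The 2 values of 67 occupy positions 6–7 → average rank (6+7)/2 = 6.5.
Batch X values → pooled ranks: 68→5, 77→1
Rank sum = 5 + 1 = 6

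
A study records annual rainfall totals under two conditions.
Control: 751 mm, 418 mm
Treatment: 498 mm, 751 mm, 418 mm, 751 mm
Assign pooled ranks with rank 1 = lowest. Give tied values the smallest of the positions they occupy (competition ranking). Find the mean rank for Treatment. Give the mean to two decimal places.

Sorted (ascending): 418, 418, 498, 751, 751, 751
The 2 values of 418 occupy positions 1–2 → each gets rank 1.
The 3 values of 751 occupy positions 4–6 → each gets rank 4.
Treatment values → pooled ranks: 498→3, 751→4, 418→1, 751→4
Mean rank = (3 + 4 + 1 + 4) / 4 = 3.00

3.00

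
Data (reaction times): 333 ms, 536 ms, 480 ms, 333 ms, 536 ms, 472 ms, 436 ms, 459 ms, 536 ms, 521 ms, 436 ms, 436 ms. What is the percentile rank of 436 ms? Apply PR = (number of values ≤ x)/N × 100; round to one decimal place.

N = 12.
Strictly below 436: 2. Equal to 436: 3.
PR = 5/12 × 100 = 41.7

41.7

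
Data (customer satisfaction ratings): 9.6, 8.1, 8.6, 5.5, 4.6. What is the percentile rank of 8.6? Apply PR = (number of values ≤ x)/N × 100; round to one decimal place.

80.0

N = 5.
Strictly below 8.6: 3. Equal to 8.6: 1.
PR = 4/5 × 100 = 80.0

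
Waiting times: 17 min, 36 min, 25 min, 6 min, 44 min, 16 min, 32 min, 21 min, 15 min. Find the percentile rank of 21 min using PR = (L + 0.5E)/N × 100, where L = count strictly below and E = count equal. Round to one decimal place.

50.0

N = 9.
Strictly below 21: 4. Equal to 21: 1.
PR = (4 + 0.5·1)/9 × 100 = 50.0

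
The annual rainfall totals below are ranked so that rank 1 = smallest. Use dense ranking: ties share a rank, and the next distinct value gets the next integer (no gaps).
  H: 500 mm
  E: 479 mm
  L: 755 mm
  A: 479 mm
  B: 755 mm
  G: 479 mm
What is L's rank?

3

Sorted (ascending): 479, 479, 479, 500, 755, 755
The 3 values of 479 share dense rank 1.
The 2 values of 755 share dense rank 3.
Remaining distinct values take the next consecutive integers.
L has value 755 mm → rank 3.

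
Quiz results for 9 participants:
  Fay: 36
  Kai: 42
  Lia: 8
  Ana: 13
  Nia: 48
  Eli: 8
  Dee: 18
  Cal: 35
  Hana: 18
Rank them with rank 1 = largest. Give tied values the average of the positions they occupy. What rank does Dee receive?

5.5

Sorted (descending): 48, 42, 36, 35, 18, 18, 13, 8, 8
The 2 values of 18 occupy positions 5–6 → average rank (5+6)/2 = 5.5.
The 2 values of 8 occupy positions 8–9 → average rank (8+9)/2 = 8.5.
Dee has value 18 → rank 5.5.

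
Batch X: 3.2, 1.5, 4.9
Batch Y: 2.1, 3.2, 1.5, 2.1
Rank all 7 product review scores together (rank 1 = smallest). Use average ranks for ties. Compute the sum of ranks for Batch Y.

Sorted (ascending): 1.5, 1.5, 2.1, 2.1, 3.2, 3.2, 4.9
The 2 values of 1.5 occupy positions 1–2 → average rank (1+2)/2 = 1.5.
The 2 values of 2.1 occupy positions 3–4 → average rank (3+4)/2 = 3.5.
The 2 values of 3.2 occupy positions 5–6 → average rank (5+6)/2 = 5.5.
Batch Y values → pooled ranks: 2.1→3.5, 3.2→5.5, 1.5→1.5, 2.1→3.5
Rank sum = 3.5 + 5.5 + 1.5 + 3.5 = 14

14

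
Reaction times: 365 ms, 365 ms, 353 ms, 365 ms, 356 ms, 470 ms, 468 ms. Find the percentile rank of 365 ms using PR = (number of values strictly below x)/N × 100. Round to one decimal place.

28.6

N = 7.
Strictly below 365: 2. Equal to 365: 3.
PR = 2/7 × 100 = 28.6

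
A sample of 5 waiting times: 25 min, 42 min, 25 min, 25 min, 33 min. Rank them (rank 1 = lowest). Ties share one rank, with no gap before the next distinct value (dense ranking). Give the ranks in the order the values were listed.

Sorted (ascending): 25, 25, 25, 33, 42
The 3 values of 25 share dense rank 1.
Remaining distinct values take the next consecutive integers.

1, 3, 1, 1, 2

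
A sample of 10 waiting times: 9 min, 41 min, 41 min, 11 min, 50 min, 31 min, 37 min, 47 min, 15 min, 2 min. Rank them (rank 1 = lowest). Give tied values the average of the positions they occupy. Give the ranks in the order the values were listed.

Sorted (ascending): 2, 9, 11, 15, 31, 37, 41, 41, 47, 50
The 2 values of 41 occupy positions 7–8 → average rank (7+8)/2 = 7.5.

2, 7.5, 7.5, 3, 10, 5, 6, 9, 4, 1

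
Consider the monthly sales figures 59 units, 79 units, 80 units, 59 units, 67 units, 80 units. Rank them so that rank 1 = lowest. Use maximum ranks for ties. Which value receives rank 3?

67

Sorted (ascending): 59, 59, 67, 79, 80, 80
The 2 values of 59 occupy positions 1–2 → each gets rank 2.
The 2 values of 80 occupy positions 5–6 → each gets rank 6.
Rank 3 → value 67.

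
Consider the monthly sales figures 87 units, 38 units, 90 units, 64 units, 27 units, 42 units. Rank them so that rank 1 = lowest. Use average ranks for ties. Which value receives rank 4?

64

Sorted (ascending): 27, 38, 42, 64, 87, 90
No ties — each value takes its position as its rank.
Rank 4 → value 64.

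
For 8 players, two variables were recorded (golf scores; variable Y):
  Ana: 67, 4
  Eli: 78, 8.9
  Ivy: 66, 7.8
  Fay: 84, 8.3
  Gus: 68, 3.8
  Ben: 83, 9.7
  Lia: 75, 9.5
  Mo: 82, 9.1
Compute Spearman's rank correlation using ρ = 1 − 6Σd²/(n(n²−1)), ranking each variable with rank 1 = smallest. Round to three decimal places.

Ranks of variable 1: 2, 5, 1, 8, 3, 7, 4, 6
Ranks of variable 2: 2, 5, 3, 4, 1, 8, 7, 6
d = r₁ − r₂: 0, 0, -2, 4, 2, -1, -3, 0
d²: 0, 0, 4, 16, 4, 1, 9, 0; Σd² = 34
ρ = 1 − 6·34/(8·63) = 1 − 204/504 = 0.595

0.595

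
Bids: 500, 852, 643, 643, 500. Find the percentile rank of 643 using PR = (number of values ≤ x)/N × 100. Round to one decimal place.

N = 5.
Strictly below 643: 2. Equal to 643: 2.
PR = 4/5 × 100 = 80.0

80.0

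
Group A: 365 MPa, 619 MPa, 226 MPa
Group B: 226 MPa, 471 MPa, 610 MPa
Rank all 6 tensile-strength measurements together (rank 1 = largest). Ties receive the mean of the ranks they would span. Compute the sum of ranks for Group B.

Sorted (descending): 619, 610, 471, 365, 226, 226
The 2 values of 226 occupy positions 5–6 → average rank (5+6)/2 = 5.5.
Group B values → pooled ranks: 226→5.5, 471→3, 610→2
Rank sum = 5.5 + 3 + 2 = 10.5

10.5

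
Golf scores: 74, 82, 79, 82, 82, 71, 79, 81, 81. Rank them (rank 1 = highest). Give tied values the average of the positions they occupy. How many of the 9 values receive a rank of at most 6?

5

Sorted (descending): 82, 82, 82, 81, 81, 79, 79, 74, 71
The 3 values of 82 occupy positions 1–3 → average rank 2.
The 2 values of 81 occupy positions 4–5 → average rank (4+5)/2 = 4.5.
The 2 values of 79 occupy positions 6–7 → average rank (6+7)/2 = 6.5.
Ranks ≤ 6: {2, 2, 2, 4.5, 4.5} → 5 values.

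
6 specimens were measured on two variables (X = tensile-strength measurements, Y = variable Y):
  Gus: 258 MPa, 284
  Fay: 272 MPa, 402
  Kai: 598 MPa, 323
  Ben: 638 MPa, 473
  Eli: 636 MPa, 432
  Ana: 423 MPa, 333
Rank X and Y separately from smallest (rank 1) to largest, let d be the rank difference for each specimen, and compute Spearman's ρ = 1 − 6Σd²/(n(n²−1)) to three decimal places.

0.771

Ranks of variable 1: 1, 2, 4, 6, 5, 3
Ranks of variable 2: 1, 4, 2, 6, 5, 3
d = r₁ − r₂: 0, -2, 2, 0, 0, 0
d²: 0, 4, 4, 0, 0, 0; Σd² = 8
ρ = 1 − 6·8/(6·35) = 1 − 48/210 = 0.771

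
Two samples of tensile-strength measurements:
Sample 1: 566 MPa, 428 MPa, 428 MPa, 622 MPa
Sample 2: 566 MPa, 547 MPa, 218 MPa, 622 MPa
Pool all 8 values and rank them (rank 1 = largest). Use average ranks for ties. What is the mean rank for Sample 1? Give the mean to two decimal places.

Sorted (descending): 622, 622, 566, 566, 547, 428, 428, 218
The 2 values of 622 occupy positions 1–2 → average rank (1+2)/2 = 1.5.
The 2 values of 566 occupy positions 3–4 → average rank (3+4)/2 = 3.5.
The 2 values of 428 occupy positions 6–7 → average rank (6+7)/2 = 6.5.
Sample 1 values → pooled ranks: 566→3.5, 428→6.5, 428→6.5, 622→1.5
Mean rank = (3.5 + 6.5 + 6.5 + 1.5) / 4 = 4.50

4.50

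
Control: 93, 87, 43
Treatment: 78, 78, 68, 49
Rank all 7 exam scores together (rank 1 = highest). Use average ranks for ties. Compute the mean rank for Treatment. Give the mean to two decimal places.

Sorted (descending): 93, 87, 78, 78, 68, 49, 43
The 2 values of 78 occupy positions 3–4 → average rank (3+4)/2 = 3.5.
Treatment values → pooled ranks: 78→3.5, 78→3.5, 68→5, 49→6
Mean rank = (3.5 + 3.5 + 5 + 6) / 4 = 4.50

4.50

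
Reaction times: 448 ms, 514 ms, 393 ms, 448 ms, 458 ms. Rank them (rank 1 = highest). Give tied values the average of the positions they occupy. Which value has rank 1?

Sorted (descending): 514, 458, 448, 448, 393
The 2 values of 448 occupy positions 3–4 → average rank (3+4)/2 = 3.5.
Rank 1 → value 514.

514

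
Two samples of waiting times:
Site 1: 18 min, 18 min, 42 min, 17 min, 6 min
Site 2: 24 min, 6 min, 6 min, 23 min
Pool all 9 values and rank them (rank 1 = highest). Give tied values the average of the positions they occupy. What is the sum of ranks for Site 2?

Sorted (descending): 42, 24, 23, 18, 18, 17, 6, 6, 6
The 2 values of 18 occupy positions 4–5 → average rank (4+5)/2 = 4.5.
The 3 values of 6 occupy positions 7–9 → average rank 8.
Site 2 values → pooled ranks: 24→2, 6→8, 6→8, 23→3
Rank sum = 2 + 8 + 8 + 3 = 21

21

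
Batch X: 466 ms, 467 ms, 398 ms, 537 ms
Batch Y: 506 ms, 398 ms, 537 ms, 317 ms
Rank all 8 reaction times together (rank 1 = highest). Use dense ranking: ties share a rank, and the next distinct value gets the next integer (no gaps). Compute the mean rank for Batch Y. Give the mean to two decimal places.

Sorted (descending): 537, 537, 506, 467, 466, 398, 398, 317
The 2 values of 537 share dense rank 1.
The 2 values of 398 share dense rank 5.
Remaining distinct values take the next consecutive integers.
Batch Y values → pooled ranks: 506→2, 398→5, 537→1, 317→6
Mean rank = (2 + 5 + 1 + 6) / 4 = 3.50

3.50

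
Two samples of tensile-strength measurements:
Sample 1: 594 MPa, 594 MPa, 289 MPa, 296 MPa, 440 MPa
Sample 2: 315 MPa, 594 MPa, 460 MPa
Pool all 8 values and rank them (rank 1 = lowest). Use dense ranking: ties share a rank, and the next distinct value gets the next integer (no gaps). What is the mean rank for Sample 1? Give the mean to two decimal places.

Sorted (ascending): 289, 296, 315, 440, 460, 594, 594, 594
The 3 values of 594 share dense rank 6.
Remaining distinct values take the next consecutive integers.
Sample 1 values → pooled ranks: 594→6, 594→6, 289→1, 296→2, 440→4
Mean rank = (6 + 6 + 1 + 2 + 4) / 5 = 3.80

3.80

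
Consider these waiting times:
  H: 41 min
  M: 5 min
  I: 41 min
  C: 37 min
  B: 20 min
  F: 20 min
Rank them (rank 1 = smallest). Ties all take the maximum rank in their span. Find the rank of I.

6

Sorted (ascending): 5, 20, 20, 37, 41, 41
The 2 values of 20 occupy positions 2–3 → each gets rank 3.
The 2 values of 41 occupy positions 5–6 → each gets rank 6.
I has value 41 min → rank 6.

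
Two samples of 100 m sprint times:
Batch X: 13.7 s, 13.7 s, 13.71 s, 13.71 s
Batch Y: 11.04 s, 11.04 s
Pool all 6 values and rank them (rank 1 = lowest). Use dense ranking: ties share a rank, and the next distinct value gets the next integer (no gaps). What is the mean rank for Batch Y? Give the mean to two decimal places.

1.00

Sorted (ascending): 11.04, 11.04, 13.7, 13.7, 13.71, 13.71
The 2 values of 11.04 share dense rank 1.
The 2 values of 13.7 share dense rank 2.
The 2 values of 13.71 share dense rank 3.
Batch Y values → pooled ranks: 11.04→1, 11.04→1
Mean rank = (1 + 1) / 2 = 1.00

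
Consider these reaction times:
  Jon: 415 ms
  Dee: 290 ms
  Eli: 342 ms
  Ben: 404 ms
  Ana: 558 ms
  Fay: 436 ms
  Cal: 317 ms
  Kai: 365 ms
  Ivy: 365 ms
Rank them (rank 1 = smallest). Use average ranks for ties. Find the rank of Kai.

Sorted (ascending): 290, 317, 342, 365, 365, 404, 415, 436, 558
The 2 values of 365 occupy positions 4–5 → average rank (4+5)/2 = 4.5.
Kai has value 365 ms → rank 4.5.

4.5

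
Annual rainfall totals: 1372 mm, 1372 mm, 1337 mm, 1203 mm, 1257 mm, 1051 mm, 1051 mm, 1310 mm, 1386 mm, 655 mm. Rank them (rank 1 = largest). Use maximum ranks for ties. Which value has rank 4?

Sorted (descending): 1386, 1372, 1372, 1337, 1310, 1257, 1203, 1051, 1051, 655
The 2 values of 1372 occupy positions 2–3 → each gets rank 3.
The 2 values of 1051 occupy positions 8–9 → each gets rank 9.
Rank 4 → value 1337.

1337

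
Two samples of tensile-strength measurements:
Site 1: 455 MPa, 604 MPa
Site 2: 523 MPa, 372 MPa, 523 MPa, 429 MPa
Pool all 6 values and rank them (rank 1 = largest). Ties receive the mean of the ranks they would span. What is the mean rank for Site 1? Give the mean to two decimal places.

Sorted (descending): 604, 523, 523, 455, 429, 372
The 2 values of 523 occupy positions 2–3 → average rank (2+3)/2 = 2.5.
Site 1 values → pooled ranks: 455→4, 604→1
Mean rank = (4 + 1) / 2 = 2.50

2.50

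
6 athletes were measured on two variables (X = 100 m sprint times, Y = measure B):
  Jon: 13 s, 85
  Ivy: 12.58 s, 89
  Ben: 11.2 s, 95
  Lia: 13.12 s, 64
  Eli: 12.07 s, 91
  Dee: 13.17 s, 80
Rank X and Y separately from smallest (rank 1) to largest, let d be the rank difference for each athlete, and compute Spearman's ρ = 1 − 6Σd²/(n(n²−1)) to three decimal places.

Ranks of variable 1: 4, 3, 1, 5, 2, 6
Ranks of variable 2: 3, 4, 6, 1, 5, 2
d = r₁ − r₂: 1, -1, -5, 4, -3, 4
d²: 1, 1, 25, 16, 9, 16; Σd² = 68
ρ = 1 − 6·68/(6·35) = 1 − 408/210 = -0.943

-0.943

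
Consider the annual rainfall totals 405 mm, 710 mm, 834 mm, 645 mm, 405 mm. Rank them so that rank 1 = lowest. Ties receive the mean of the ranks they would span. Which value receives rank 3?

645

Sorted (ascending): 405, 405, 645, 710, 834
The 2 values of 405 occupy positions 1–2 → average rank (1+2)/2 = 1.5.
Rank 3 → value 645.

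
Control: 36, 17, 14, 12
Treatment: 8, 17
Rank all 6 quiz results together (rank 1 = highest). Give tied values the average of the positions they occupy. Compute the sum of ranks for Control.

12.5

Sorted (descending): 36, 17, 17, 14, 12, 8
The 2 values of 17 occupy positions 2–3 → average rank (2+3)/2 = 2.5.
Control values → pooled ranks: 36→1, 17→2.5, 14→4, 12→5
Rank sum = 1 + 2.5 + 4 + 5 = 12.5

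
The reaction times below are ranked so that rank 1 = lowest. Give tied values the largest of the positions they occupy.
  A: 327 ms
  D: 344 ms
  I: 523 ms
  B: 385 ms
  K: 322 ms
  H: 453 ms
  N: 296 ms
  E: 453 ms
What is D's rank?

4

Sorted (ascending): 296, 322, 327, 344, 385, 453, 453, 523
The 2 values of 453 occupy positions 6–7 → each gets rank 7.
D has value 344 ms → rank 4.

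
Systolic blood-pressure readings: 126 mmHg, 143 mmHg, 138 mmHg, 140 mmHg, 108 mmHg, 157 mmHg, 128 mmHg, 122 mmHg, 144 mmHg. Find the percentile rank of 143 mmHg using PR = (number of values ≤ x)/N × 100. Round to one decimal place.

N = 9.
Strictly below 143: 6. Equal to 143: 1.
PR = 7/9 × 100 = 77.8

77.8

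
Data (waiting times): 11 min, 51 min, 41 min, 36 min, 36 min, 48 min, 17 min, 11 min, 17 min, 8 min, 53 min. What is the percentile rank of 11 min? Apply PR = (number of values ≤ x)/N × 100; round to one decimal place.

27.3

N = 11.
Strictly below 11: 1. Equal to 11: 2.
PR = 3/11 × 100 = 27.3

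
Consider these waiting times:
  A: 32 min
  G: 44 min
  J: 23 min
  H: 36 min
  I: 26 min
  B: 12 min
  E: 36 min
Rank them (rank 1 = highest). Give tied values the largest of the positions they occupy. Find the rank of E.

Sorted (descending): 44, 36, 36, 32, 26, 23, 12
The 2 values of 36 occupy positions 2–3 → each gets rank 3.
E has value 36 min → rank 3.

3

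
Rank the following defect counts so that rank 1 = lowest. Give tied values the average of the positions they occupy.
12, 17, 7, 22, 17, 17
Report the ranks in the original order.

2, 4, 1, 6, 4, 4

Sorted (ascending): 7, 12, 17, 17, 17, 22
The 3 values of 17 occupy positions 3–5 → average rank 4.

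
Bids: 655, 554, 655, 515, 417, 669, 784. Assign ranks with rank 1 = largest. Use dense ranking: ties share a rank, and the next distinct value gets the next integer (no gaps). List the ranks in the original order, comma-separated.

Sorted (descending): 784, 669, 655, 655, 554, 515, 417
The 2 values of 655 share dense rank 3.
Remaining distinct values take the next consecutive integers.

3, 4, 3, 5, 6, 2, 1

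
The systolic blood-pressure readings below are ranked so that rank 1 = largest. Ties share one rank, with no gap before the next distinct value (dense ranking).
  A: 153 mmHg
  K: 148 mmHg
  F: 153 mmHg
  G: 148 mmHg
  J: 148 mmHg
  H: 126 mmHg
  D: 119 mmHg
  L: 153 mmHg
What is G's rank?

2

Sorted (descending): 153, 153, 153, 148, 148, 148, 126, 119
The 3 values of 153 share dense rank 1.
The 3 values of 148 share dense rank 2.
Remaining distinct values take the next consecutive integers.
G has value 148 mmHg → rank 2.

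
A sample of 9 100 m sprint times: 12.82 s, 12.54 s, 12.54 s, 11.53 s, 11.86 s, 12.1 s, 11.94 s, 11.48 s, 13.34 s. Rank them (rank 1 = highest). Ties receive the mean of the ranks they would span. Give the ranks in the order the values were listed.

Sorted (descending): 13.34, 12.82, 12.54, 12.54, 12.1, 11.94, 11.86, 11.53, 11.48
The 2 values of 12.54 occupy positions 3–4 → average rank (3+4)/2 = 3.5.

2, 3.5, 3.5, 8, 7, 5, 6, 9, 1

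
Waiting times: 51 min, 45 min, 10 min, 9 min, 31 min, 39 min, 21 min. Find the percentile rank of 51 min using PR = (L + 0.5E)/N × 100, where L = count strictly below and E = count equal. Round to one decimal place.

N = 7.
Strictly below 51: 6. Equal to 51: 1.
PR = (6 + 0.5·1)/7 × 100 = 92.9

92.9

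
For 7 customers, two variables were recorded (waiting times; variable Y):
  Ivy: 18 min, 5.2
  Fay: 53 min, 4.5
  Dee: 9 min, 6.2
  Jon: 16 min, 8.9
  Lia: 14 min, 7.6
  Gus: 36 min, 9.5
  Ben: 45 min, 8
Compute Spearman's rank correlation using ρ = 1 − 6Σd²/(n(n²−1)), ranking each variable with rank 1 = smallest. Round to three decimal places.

Ranks of variable 1: 4, 7, 1, 3, 2, 5, 6
Ranks of variable 2: 2, 1, 3, 6, 4, 7, 5
d = r₁ − r₂: 2, 6, -2, -3, -2, -2, 1
d²: 4, 36, 4, 9, 4, 4, 1; Σd² = 62
ρ = 1 − 6·62/(7·48) = 1 − 372/336 = -0.107

-0.107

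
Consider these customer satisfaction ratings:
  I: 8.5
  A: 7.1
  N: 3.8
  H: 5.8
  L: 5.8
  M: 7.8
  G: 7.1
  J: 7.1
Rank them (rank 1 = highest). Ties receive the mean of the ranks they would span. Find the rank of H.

6.5

Sorted (descending): 8.5, 7.8, 7.1, 7.1, 7.1, 5.8, 5.8, 3.8
The 3 values of 7.1 occupy positions 3–5 → average rank 4.
The 2 values of 5.8 occupy positions 6–7 → average rank (6+7)/2 = 6.5.
H has value 5.8 → rank 6.5.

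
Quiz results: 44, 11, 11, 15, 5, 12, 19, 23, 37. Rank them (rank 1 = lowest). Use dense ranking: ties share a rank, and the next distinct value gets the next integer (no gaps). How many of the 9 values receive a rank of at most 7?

8

Sorted (ascending): 5, 11, 11, 12, 15, 19, 23, 37, 44
The 2 values of 11 share dense rank 2.
Remaining distinct values take the next consecutive integers.
Ranks ≤ 7: {1, 2, 2, 3, 4, 5, 6, 7} → 8 values.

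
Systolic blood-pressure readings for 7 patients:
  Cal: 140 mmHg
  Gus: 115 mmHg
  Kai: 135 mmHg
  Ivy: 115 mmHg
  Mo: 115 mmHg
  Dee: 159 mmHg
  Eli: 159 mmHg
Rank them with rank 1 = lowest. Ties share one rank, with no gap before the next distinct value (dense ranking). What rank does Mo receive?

Sorted (ascending): 115, 115, 115, 135, 140, 159, 159
The 3 values of 115 share dense rank 1.
The 2 values of 159 share dense rank 4.
Remaining distinct values take the next consecutive integers.
Mo has value 115 mmHg → rank 1.

1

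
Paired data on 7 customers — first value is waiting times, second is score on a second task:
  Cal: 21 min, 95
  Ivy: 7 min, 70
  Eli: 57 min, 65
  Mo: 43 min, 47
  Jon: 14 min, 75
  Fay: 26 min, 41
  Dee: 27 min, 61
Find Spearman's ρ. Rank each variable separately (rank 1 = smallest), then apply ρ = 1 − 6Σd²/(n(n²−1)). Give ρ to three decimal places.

Ranks of variable 1: 3, 1, 7, 6, 2, 4, 5
Ranks of variable 2: 7, 5, 4, 2, 6, 1, 3
d = r₁ − r₂: -4, -4, 3, 4, -4, 3, 2
d²: 16, 16, 9, 16, 16, 9, 4; Σd² = 86
ρ = 1 − 6·86/(7·48) = 1 − 516/336 = -0.536

-0.536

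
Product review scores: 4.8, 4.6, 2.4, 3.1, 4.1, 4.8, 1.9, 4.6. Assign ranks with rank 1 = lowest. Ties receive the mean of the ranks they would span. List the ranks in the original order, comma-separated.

Sorted (ascending): 1.9, 2.4, 3.1, 4.1, 4.6, 4.6, 4.8, 4.8
The 2 values of 4.6 occupy positions 5–6 → average rank (5+6)/2 = 5.5.
The 2 values of 4.8 occupy positions 7–8 → average rank (7+8)/2 = 7.5.

7.5, 5.5, 2, 3, 4, 7.5, 1, 5.5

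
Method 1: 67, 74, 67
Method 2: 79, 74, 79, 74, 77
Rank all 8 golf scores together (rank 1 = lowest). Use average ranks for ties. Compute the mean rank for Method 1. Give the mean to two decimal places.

Sorted (ascending): 67, 67, 74, 74, 74, 77, 79, 79
The 2 values of 67 occupy positions 1–2 → average rank (1+2)/2 = 1.5.
The 3 values of 74 occupy positions 3–5 → average rank 4.
The 2 values of 79 occupy positions 7–8 → average rank (7+8)/2 = 7.5.
Method 1 values → pooled ranks: 67→1.5, 74→4, 67→1.5
Mean rank = (1.5 + 4 + 1.5) / 3 = 2.33

2.33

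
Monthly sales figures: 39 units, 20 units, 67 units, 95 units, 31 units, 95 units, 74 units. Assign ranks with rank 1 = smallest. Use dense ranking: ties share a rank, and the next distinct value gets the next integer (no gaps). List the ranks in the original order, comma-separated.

3, 1, 4, 6, 2, 6, 5

Sorted (ascending): 20, 31, 39, 67, 74, 95, 95
The 2 values of 95 share dense rank 6.
Remaining distinct values take the next consecutive integers.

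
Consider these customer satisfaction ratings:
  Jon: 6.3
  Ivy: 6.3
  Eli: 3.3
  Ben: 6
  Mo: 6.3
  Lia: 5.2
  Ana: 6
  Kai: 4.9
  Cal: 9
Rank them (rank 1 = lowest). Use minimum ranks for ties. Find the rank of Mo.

Sorted (ascending): 3.3, 4.9, 5.2, 6, 6, 6.3, 6.3, 6.3, 9
The 2 values of 6 occupy positions 4–5 → each gets rank 4.
The 3 values of 6.3 occupy positions 6–8 → each gets rank 6.
Mo has value 6.3 → rank 6.

6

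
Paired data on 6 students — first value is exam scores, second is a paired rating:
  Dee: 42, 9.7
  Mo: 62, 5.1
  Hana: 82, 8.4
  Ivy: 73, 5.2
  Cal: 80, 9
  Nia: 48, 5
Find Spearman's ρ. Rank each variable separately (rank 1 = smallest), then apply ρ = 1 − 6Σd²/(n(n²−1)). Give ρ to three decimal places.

0.086

Ranks of variable 1: 1, 3, 6, 4, 5, 2
Ranks of variable 2: 6, 2, 4, 3, 5, 1
d = r₁ − r₂: -5, 1, 2, 1, 0, 1
d²: 25, 1, 4, 1, 0, 1; Σd² = 32
ρ = 1 − 6·32/(6·35) = 1 − 192/210 = 0.086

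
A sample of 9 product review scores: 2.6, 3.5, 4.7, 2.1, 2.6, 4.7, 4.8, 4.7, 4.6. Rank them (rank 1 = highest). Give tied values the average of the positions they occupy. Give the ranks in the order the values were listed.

7.5, 6, 3, 9, 7.5, 3, 1, 3, 5

Sorted (descending): 4.8, 4.7, 4.7, 4.7, 4.6, 3.5, 2.6, 2.6, 2.1
The 3 values of 4.7 occupy positions 2–4 → average rank 3.
The 2 values of 2.6 occupy positions 7–8 → average rank (7+8)/2 = 7.5.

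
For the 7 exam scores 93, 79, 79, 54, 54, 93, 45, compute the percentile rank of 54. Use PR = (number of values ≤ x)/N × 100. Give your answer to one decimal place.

42.9

N = 7.
Strictly below 54: 1. Equal to 54: 2.
PR = 3/7 × 100 = 42.9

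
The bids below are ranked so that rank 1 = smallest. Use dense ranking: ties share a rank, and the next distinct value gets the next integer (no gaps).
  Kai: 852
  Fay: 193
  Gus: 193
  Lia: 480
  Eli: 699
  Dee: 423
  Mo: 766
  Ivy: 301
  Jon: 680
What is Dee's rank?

Sorted (ascending): 193, 193, 301, 423, 480, 680, 699, 766, 852
The 2 values of 193 share dense rank 1.
Remaining distinct values take the next consecutive integers.
Dee has value 423 → rank 3.

3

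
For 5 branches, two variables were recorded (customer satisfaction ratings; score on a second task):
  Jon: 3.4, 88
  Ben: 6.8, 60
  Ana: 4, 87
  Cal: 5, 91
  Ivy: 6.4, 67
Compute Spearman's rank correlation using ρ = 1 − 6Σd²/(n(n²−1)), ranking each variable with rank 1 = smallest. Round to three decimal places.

-0.700

Ranks of variable 1: 1, 5, 2, 3, 4
Ranks of variable 2: 4, 1, 3, 5, 2
d = r₁ − r₂: -3, 4, -1, -2, 2
d²: 9, 16, 1, 4, 4; Σd² = 34
ρ = 1 − 6·34/(5·24) = 1 − 204/120 = -0.700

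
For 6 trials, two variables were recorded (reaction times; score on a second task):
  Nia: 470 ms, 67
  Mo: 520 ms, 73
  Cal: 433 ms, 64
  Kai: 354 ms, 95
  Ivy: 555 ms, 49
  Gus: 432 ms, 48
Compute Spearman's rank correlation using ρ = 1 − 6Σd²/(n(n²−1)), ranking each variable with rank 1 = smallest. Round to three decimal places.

Ranks of variable 1: 4, 5, 3, 1, 6, 2
Ranks of variable 2: 4, 5, 3, 6, 2, 1
d = r₁ − r₂: 0, 0, 0, -5, 4, 1
d²: 0, 0, 0, 25, 16, 1; Σd² = 42
ρ = 1 − 6·42/(6·35) = 1 − 252/210 = -0.200

-0.200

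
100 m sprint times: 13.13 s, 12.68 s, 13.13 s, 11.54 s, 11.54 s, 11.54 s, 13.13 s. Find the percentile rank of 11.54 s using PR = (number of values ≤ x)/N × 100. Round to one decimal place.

42.9

N = 7.
Strictly below 11.54: 0. Equal to 11.54: 3.
PR = 3/7 × 100 = 42.9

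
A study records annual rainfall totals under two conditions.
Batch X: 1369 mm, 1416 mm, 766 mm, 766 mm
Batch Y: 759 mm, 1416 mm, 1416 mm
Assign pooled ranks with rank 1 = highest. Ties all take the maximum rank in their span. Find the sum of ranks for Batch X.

Sorted (descending): 1416, 1416, 1416, 1369, 766, 766, 759
The 3 values of 1416 occupy positions 1–3 → each gets rank 3.
The 2 values of 766 occupy positions 5–6 → each gets rank 6.
Batch X values → pooled ranks: 1369→4, 1416→3, 766→6, 766→6
Rank sum = 4 + 3 + 6 + 6 = 19

19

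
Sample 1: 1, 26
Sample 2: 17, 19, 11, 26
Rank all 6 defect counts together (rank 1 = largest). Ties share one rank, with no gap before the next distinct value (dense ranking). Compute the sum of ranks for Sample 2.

10

Sorted (descending): 26, 26, 19, 17, 11, 1
The 2 values of 26 share dense rank 1.
Remaining distinct values take the next consecutive integers.
Sample 2 values → pooled ranks: 17→3, 19→2, 11→4, 26→1
Rank sum = 3 + 2 + 4 + 1 = 10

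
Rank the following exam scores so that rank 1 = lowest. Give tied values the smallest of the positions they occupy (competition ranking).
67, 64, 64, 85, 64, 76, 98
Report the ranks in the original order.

Sorted (ascending): 64, 64, 64, 67, 76, 85, 98
The 3 values of 64 occupy positions 1–3 → each gets rank 1.

4, 1, 1, 6, 1, 5, 7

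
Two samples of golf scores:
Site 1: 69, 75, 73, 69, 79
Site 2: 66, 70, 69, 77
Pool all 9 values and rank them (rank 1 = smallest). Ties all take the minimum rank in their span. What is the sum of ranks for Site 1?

26

Sorted (ascending): 66, 69, 69, 69, 70, 73, 75, 77, 79
The 3 values of 69 occupy positions 2–4 → each gets rank 2.
Site 1 values → pooled ranks: 69→2, 75→7, 73→6, 69→2, 79→9
Rank sum = 2 + 7 + 6 + 2 + 9 = 26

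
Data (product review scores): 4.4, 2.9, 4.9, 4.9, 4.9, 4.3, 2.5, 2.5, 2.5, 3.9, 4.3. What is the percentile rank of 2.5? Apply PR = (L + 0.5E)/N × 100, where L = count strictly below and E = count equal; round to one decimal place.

N = 11.
Strictly below 2.5: 0. Equal to 2.5: 3.
PR = (0 + 0.5·3)/11 × 100 = 13.6

13.6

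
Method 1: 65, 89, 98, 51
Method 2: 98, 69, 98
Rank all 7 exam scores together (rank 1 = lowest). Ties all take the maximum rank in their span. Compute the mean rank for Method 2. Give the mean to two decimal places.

5.67

Sorted (ascending): 51, 65, 69, 89, 98, 98, 98
The 3 values of 98 occupy positions 5–7 → each gets rank 7.
Method 2 values → pooled ranks: 98→7, 69→3, 98→7
Mean rank = (7 + 3 + 7) / 3 = 5.67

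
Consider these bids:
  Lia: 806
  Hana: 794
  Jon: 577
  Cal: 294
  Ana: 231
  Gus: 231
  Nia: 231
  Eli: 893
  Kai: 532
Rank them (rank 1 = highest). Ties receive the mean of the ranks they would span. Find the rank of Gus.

Sorted (descending): 893, 806, 794, 577, 532, 294, 231, 231, 231
The 3 values of 231 occupy positions 7–9 → average rank 8.
Gus has value 231 → rank 8.

8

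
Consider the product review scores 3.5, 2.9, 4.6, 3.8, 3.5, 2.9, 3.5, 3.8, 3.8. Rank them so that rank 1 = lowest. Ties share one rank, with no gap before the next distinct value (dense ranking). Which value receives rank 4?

4.6

Sorted (ascending): 2.9, 2.9, 3.5, 3.5, 3.5, 3.8, 3.8, 3.8, 4.6
The 2 values of 2.9 share dense rank 1.
The 3 values of 3.5 share dense rank 2.
The 3 values of 3.8 share dense rank 3.
Remaining distinct values take the next consecutive integers.
Rank 4 → value 4.6.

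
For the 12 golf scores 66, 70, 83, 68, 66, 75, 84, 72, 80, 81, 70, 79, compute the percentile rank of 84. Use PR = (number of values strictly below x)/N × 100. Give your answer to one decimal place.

N = 12.
Strictly below 84: 11. Equal to 84: 1.
PR = 11/12 × 100 = 91.7

91.7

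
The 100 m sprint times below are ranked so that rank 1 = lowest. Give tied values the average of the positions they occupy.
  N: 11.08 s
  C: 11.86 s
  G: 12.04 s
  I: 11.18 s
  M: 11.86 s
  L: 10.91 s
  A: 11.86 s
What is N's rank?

2

Sorted (ascending): 10.91, 11.08, 11.18, 11.86, 11.86, 11.86, 12.04
The 3 values of 11.86 occupy positions 4–6 → average rank 5.
N has value 11.08 s → rank 2.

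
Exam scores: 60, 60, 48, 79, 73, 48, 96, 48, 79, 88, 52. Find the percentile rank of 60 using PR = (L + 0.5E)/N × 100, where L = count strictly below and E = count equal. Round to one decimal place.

N = 11.
Strictly below 60: 4. Equal to 60: 2.
PR = (4 + 0.5·2)/11 × 100 = 45.5

45.5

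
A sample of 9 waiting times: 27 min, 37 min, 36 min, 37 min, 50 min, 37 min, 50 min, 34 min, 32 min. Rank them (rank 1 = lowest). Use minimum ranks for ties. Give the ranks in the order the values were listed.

1, 5, 4, 5, 8, 5, 8, 3, 2

Sorted (ascending): 27, 32, 34, 36, 37, 37, 37, 50, 50
The 3 values of 37 occupy positions 5–7 → each gets rank 5.
The 2 values of 50 occupy positions 8–9 → each gets rank 8.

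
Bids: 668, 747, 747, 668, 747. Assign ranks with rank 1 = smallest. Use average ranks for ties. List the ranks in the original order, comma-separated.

Sorted (ascending): 668, 668, 747, 747, 747
The 2 values of 668 occupy positions 1–2 → average rank (1+2)/2 = 1.5.
The 3 values of 747 occupy positions 3–5 → average rank 4.

1.5, 4, 4, 1.5, 4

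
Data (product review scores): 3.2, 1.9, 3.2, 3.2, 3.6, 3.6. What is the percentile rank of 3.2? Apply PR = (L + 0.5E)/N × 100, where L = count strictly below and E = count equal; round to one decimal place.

N = 6.
Strictly below 3.2: 1. Equal to 3.2: 3.
PR = (1 + 0.5·3)/6 × 100 = 41.7

41.7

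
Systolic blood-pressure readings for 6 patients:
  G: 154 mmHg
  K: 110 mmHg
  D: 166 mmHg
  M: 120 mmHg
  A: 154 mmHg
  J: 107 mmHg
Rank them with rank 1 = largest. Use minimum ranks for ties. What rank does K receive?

5

Sorted (descending): 166, 154, 154, 120, 110, 107
The 2 values of 154 occupy positions 2–3 → each gets rank 2.
K has value 110 mmHg → rank 5.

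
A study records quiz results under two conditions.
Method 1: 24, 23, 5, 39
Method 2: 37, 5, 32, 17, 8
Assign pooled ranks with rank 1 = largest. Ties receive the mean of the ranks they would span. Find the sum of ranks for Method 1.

18.5

Sorted (descending): 39, 37, 32, 24, 23, 17, 8, 5, 5
The 2 values of 5 occupy positions 8–9 → average rank (8+9)/2 = 8.5.
Method 1 values → pooled ranks: 24→4, 23→5, 5→8.5, 39→1
Rank sum = 4 + 5 + 8.5 + 1 = 18.5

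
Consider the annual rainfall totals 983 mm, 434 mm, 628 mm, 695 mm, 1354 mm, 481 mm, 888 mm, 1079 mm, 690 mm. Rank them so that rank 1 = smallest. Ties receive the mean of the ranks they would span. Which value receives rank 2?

481

Sorted (ascending): 434, 481, 628, 690, 695, 888, 983, 1079, 1354
No ties — each value takes its position as its rank.
Rank 2 → value 481.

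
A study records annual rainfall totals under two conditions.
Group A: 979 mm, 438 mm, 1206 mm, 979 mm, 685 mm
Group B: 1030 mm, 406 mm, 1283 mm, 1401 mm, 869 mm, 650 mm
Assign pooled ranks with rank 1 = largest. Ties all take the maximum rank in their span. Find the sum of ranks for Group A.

33

Sorted (descending): 1401, 1283, 1206, 1030, 979, 979, 869, 685, 650, 438, 406
The 2 values of 979 occupy positions 5–6 → each gets rank 6.
Group A values → pooled ranks: 979→6, 438→10, 1206→3, 979→6, 685→8
Rank sum = 6 + 10 + 3 + 6 + 8 = 33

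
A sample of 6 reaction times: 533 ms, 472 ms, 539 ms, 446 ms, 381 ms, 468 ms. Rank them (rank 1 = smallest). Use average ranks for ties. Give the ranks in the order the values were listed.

5, 4, 6, 2, 1, 3

Sorted (ascending): 381, 446, 468, 472, 533, 539
No ties — each value takes its position as its rank.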